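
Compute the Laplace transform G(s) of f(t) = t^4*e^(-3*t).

L{t^4} = 4!/s^5 = 24/s^5.
By the first shifting theorem, multiplying by e^(-3t) replaces s with s + 3.

G(s) = 24/(s + 3)^5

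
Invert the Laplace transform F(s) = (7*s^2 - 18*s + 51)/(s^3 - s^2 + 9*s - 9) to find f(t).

Factor the denominator: s^3 - s^2 + 9*s - 9 = (s - 1)*(s^2 + 9).
Partial fraction decomposition gives [4/(s - 1)] + [3*s/(s^2 + 9)] + [-15/(s^2 + 9)].
Invert each term: 4/(s - 1) ↔ 4e^(t); 3·s/(s^2 + 9) ↔ 3cos(3t); -5·3/(s^2 + 9) ↔ -5sin(3t).

f(t) = 4*exp(t) - 5*sin(3*t) + 3*cos(3*t)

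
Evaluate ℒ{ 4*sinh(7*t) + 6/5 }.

Apply the Laplace transform termwise.
L{6/5} = (6/5)/s; (4)·[L{sinh(7t)} = 7/(s^2 - 49)].

28/(s^2 - 49) + 6/(5*s)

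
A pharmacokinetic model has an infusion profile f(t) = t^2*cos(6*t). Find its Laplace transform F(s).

L{cos(6t)} = s/(s^2 + 36).
Then apply L{t^2·g(t)} = (-1)^2 d^2/ds^2[G(s)] with G(s) = s/(s^2 + 36):
differentiating 2 times and applying the sign gives 2*s*(s^2 - 108)/(s^2 + 36)^3.

F(s) = 2*s*(s^2 - 108)/(s^2 + 36)^3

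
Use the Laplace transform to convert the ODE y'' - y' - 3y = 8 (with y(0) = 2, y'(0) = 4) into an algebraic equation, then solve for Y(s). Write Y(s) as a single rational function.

Y(s) = (2*s^2 + 2*s + 8)/(s^3 - s^2 - 3*s)

Transform both sides with L{·}.
With L{y''} = s^2 Y - s·y(0) - y'(0) and L{y'} = sY - y(0), with y(0) = 2, y'(0) = 4: the LHS transforms to (s^2 - s - 3)Y - (2*s + 2).
The right side is L{8} = 8/s.
So (s^2 - s - 3)Y = 8/s + (2*s + 2).
Solve for Y(s) and write it as one ratio of polynomials.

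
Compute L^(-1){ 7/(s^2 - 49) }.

sinh(7*t)

Since L{sinh(7t)} = 7/(s^2 - 49), the inverse is sinh(7*t).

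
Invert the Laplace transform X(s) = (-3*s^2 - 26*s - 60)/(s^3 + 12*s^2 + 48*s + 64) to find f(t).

f(t) = -2*t^2*exp(-4*t) - 2*t*exp(-4*t) - 3*exp(-4*t)

Factor the denominator: s^3 + 12*s^2 + 48*s + 64 = (s + 4)^3.
Partial fraction decomposition gives [-3/(s + 4)] + [-2/(s + 4)^2] + [-4/(s + 4)^3].
Invert each term: -3/(s + 4) ↔ -3e^(-4t); -2/(s + 4)^2 ↔ -2t·e^(-4t); -4/(s + 4)^3 ↔ (-2)t^2·e^(-4t).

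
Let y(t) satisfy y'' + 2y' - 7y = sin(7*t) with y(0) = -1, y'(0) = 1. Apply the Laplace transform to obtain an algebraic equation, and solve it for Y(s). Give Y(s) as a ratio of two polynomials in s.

Transform both sides with L{·}.
The derivative rules (L{y''} = s^2 Y - s·y(0) - y'(0) and L{y'} = sY - y(0), with y(0) = -1, y'(0) = 1) turn the left side into (s^2 + 2*s - 7)Y - (-s - 1).
The right side is L{sin(7*t)} = 7/(s^2 + 49).
So (s^2 + 2*s - 7)Y = 7/(s^2 + 49) + (-s - 1).
Isolate Y and clear denominators.

Y(s) = (-s^3 - s^2 - 49*s - 42)/(s^4 + 2*s^3 + 42*s^2 + 98*s - 343)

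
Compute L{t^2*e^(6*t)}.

L{e^(6t)} = 1/(s - 6).
Then apply L{t^2·g(t)} = (-1)^2 d^2/ds^2[G(s)] with G(s) = 1/(s - 6):
differentiating 2 times and applying the sign gives 2/(s - 6)^3.

2/(s - 6)^3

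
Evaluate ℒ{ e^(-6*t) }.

L{1} = 1/s.
By the first shifting theorem, multiplying by e^(-6t) replaces s with s + 6.

1/(s + 6)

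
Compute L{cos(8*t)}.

s/(s^2 + 64)

L{cos(8t)} = s/(s^2 + 64).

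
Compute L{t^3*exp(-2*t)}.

6/(s + 2)^4

L{t^3} = 3!/s^4 = 6/s^4.
By the first shifting theorem, multiplying by e^(-2t) replaces s with s + 2.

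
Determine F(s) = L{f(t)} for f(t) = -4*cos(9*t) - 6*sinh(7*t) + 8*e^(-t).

The transform is linear, so treat each term independently.
(8)·[L{e^(-t)} = 1/(s + 1)]; (-4)·[L{cos(9t)} = s/(s^2 + 81)]; (-6)·[L{sinh(7t)} = 7/(s^2 - 49)].

F(s) = -4*s/(s^2 + 81) - 42/(s^2 - 49) + 8/(s + 1)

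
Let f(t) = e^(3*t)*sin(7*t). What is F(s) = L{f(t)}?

L{sin(7t)} = 7/(s^2 + 49).
By the first shifting theorem, multiplying by e^(3t) replaces s with s - 3.

F(s) = 7/((s - 3)^2 + 49)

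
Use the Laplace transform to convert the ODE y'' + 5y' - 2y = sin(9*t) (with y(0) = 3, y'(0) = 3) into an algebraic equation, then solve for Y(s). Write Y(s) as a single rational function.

Transform both sides with L{·}.
The derivative rules (L{y''} = s^2 Y - s·y(0) - y'(0) and L{y'} = sY - y(0), with y(0) = 3, y'(0) = 3) turn the left side into (s^2 + 5*s - 2)Y - (3*s + 18).
The right side is L{sin(9*t)} = 9/(s^2 + 81).
So (s^2 + 5*s - 2)Y = 9/(s^2 + 81) + (3*s + 18).
Isolate Y and clear denominators.

Y(s) = (3*s^3 + 18*s^2 + 243*s + 1467)/(s^4 + 5*s^3 + 79*s^2 + 405*s - 162)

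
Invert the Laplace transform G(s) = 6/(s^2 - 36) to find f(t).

f(t) = sinh(6*t)

Since L{sinh(6t)} = 6/(s^2 - 36), the inverse is sinh(6*t).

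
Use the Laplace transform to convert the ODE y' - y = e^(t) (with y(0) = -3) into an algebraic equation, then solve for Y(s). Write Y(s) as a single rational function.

Y(s) = (-3*s + 4)/(s^2 - 2*s + 1)

Laplace-transform each side.
The derivative rules (L{y'} = sY - y(0) = sY - (-3)) turn the left side into (s - 1)Y - (-3).
The right side is L{e^(t)} = 1/(s - 1).
So (s - 1)Y = 1/(s - 1) + (-3).
Isolate Y and clear denominators.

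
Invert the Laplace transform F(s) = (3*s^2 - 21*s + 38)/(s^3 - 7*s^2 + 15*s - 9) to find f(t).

f(t) = t*exp(3*t) - 2*exp(3*t) + 5*exp(t)

Factor the denominator: s^3 - 7*s^2 + 15*s - 9 = (s - 3)^2*(s - 1).
Partial fraction decomposition gives [-2/(s - 3)] + [(s - 3)^(-2)] + [5/(s - 1)].
Invert each term: -2/(s - 3) ↔ -2e^(3t); 1/(s - 3)^2 ↔ t·e^(3t); 5/(s - 1) ↔ 5e^(t).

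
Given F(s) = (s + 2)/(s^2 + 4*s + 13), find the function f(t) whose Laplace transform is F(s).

f(t) = exp(-2*t)*cos(3*t)

Rewrite the denominator: s^2 + 4*s + 13 = (s + 2)^2 + 9.
The form in (s + 2) signals a first-shifting-theorem factor e^(-2t).
Since L{cos(3t)} = s/(s^2 + 9), the inverse is exp(-2*t)*cos(3*t).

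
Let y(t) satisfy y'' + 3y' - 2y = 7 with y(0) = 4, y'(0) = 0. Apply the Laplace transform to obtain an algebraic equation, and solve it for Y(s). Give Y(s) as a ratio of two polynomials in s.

Y(s) = (4*s^2 + 12*s + 7)/(s^3 + 3*s^2 - 2*s)

Transform both sides with L{·}.
The derivative rules (L{y''} = s^2 Y - s·y(0) - y'(0) and L{y'} = sY - y(0), with y(0) = 4, y'(0) = 0) turn the left side into (s^2 + 3*s - 2)Y - (4*s + 12).
The right side is L{7} = 7/s.
So (s^2 + 3*s - 2)Y = 7/s + (4*s + 12).
Divide through and combine into a single rational function.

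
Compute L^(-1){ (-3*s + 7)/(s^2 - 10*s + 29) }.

-4*exp(5*t)*sin(2*t) - 3*exp(5*t)*cos(2*t)

Complete the square in the denominator: s^2 - 10*s + 29 = (s - 5)^2 + 2^2.
Split the numerator to match: -3*s + 7 = -3·(s - 5) - 4·2.
Invert each term: -3·(s - 5)/((s - 5)^2 + 4) ↔ -3e^(5t)cos(2t); -4·2/((s - 5)^2 + 4) ↔ -4e^(5t)sin(2t).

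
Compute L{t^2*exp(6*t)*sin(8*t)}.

L{sin(8t)} = 8/(s^2 + 64).
Multiplying by e^(6t) shifts s → s - 6, so L{exp(6*t)*sin(8*t)} = 8/((s - 6)^2 + 64).
Then apply L{t^2·g(t)} = (-1)^2 d^2/ds^2[G(s)] with G(s) = 8/((s - 6)^2 + 64):
differentiating 2 times and applying the sign gives 16*(3*s^2 - 36*s + 44)/(s^2 - 12*s + 100)^3.

16*(3*s^2 - 36*s + 44)/(s^2 - 12*s + 100)^3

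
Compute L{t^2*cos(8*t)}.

2*s*(s^2 - 192)/(s^2 + 64)^3

L{cos(8t)} = s/(s^2 + 64).
Then apply L{t^2·g(t)} = (-1)^2 d^2/ds^2[G(s)] with G(s) = s/(s^2 + 64):
differentiating 2 times and applying the sign gives 2*s*(s^2 - 192)/(s^2 + 64)^3.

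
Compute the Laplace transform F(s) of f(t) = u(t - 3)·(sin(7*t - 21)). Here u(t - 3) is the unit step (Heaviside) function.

By the second shifting theorem, L{u(t - c)·g(t - c)} = e^(-cs)·G(s) with c = 3 and G(s) = L{g(t)}.
L{sin(7t)} = 7/(s^2 + 49).

F(s) = 7*exp(-3*s)/(s^2 + 49)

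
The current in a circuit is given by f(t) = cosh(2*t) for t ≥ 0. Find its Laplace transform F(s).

F(s) = s/(s^2 - 4)

L{cosh(2t)} = s/(s^2 - 4).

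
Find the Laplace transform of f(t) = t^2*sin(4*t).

8*(3*s^2 - 16)/(s^2 + 16)^3

L{sin(4t)} = 4/(s^2 + 16).
Then apply L{t^2·g(t)} = (-1)^2 d^2/ds^2[G(s)] with G(s) = 4/(s^2 + 16):
differentiating 2 times and applying the sign gives 8*(3*s^2 - 16)/(s^2 + 16)^3.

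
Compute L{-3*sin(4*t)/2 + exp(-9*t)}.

-6/(s^2 + 16) + 1/(s + 9)

By linearity of the Laplace transform, transform each term separately.
(-3/2)·[L{sin(4t)} = 4/(s^2 + 16)]; L{e^(-9t)} = 1/(s + 9).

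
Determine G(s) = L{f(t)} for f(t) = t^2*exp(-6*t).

G(s) = 2/(s + 6)^3

L{e^(-6t)} = 1/(s + 6).
Then apply L{t^2·g(t)} = (-1)^2 d^2/ds^2[H(s)] with H(s) = 1/(s + 6):
differentiating 2 times and applying the sign gives 2/(s + 6)^3.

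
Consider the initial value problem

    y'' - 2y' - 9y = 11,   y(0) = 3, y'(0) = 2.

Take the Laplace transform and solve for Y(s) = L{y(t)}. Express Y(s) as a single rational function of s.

Take the Laplace transform of both sides.
With L{y''} = s^2 Y - s·y(0) - y'(0) and L{y'} = sY - y(0), with y(0) = 3, y'(0) = 2: the LHS transforms to (s^2 - 2*s - 9)Y - (3*s - 4).
The right side is L{11} = 11/s.
So (s^2 - 2*s - 9)Y = 11/s + (3*s - 4).
Isolate Y and clear denominators.

Y(s) = (3*s^2 - 4*s + 11)/(s^3 - 2*s^2 - 9*s)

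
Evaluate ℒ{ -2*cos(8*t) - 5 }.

-2*s/(s^2 + 64) - 5/s

Apply the Laplace transform termwise.
(-2)·[L{cos(8t)} = s/(s^2 + 64)]; L{-5} = -5/s.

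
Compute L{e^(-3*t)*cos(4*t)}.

(s + 3)/((s + 3)^2 + 16)

L{cos(4t)} = s/(s^2 + 16).
By the first shifting theorem, multiplying by e^(-3t) replaces s with s + 3.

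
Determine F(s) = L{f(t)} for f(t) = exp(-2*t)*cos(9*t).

L{cos(9t)} = s/(s^2 + 81).
By the first shifting theorem, multiplying by e^(-2t) replaces s with s + 2.

F(s) = (s + 2)/((s + 2)^2 + 81)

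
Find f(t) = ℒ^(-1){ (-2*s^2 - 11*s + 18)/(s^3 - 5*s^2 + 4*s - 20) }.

f(t) = -3*exp(5*t) - 3*sin(2*t) + cos(2*t)

Factor the denominator: s^3 - 5*s^2 + 4*s - 20 = (s - 5)*(s^2 + 4).
Partial fraction decomposition gives [-3/(s - 5)] + [s/(s^2 + 4)] + [-6/(s^2 + 4)].
Invert each term: -3/(s - 5) ↔ -3e^(5t); 1·s/(s^2 + 4) ↔ cos(2t); -3·2/(s^2 + 4) ↔ -3sin(2t).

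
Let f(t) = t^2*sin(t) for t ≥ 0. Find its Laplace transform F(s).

L{sin(t)} = 1/(s^2 + 1).
Then apply L{t^2·g(t)} = (-1)^2 d^2/ds^2[G(s)] with G(s) = 1/(s^2 + 1):
differentiating 2 times and applying the sign gives 2*(3*s^2 - 1)/(s^2 + 1)^3.

F(s) = 2*(3*s^2 - 1)/(s^2 + 1)^3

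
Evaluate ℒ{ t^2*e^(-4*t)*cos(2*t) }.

L{cos(2t)} = s/(s^2 + 4).
Multiplying by e^(-4t) shifts s → s + 4, so L{e^(-4*t)*cos(2*t)} = (s + 4)/((s + 4)^2 + 4).
Then apply L{t^2·g(t)} = (-1)^2 d^2/ds^2[G(s)] with G(s) = (s + 4)/((s + 4)^2 + 4):
differentiating 2 times and applying the sign gives 2*(s + 4)*(s^2 + 8*s + 4)/(s^2 + 8*s + 20)^3.

2*(s + 4)*(s^2 + 8*s + 4)/(s^2 + 8*s + 20)^3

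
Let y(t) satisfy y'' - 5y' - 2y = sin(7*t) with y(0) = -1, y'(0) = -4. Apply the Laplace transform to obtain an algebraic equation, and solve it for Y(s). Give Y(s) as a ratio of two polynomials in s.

Take the Laplace transform of both sides.
With L{y''} = s^2 Y - s·y(0) - y'(0) and L{y'} = sY - y(0), with y(0) = -1, y'(0) = -4: the LHS transforms to (s^2 - 5*s - 2)Y - (-s + 1).
The right side is L{sin(7*t)} = 7/(s^2 + 49).
So (s^2 - 5*s - 2)Y = 7/(s^2 + 49) + (-s + 1).
Divide through and combine into a single rational function.

Y(s) = (-s^3 + s^2 - 49*s + 56)/(s^4 - 5*s^3 + 47*s^2 - 245*s - 98)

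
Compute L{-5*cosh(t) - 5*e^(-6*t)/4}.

-5*s/(s^2 - 1) - 5/(4*(s + 6))

Apply the Laplace transform termwise.
(-5)·[L{cosh(t)} = s/(s^2 - 1)]; (-5/4)·[L{e^(-6t)} = 1/(s + 6)].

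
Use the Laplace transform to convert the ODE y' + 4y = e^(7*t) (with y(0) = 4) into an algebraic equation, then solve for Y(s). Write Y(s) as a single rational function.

Laplace-transform each side.
The derivative rules (L{y'} = sY - y(0) = sY - 4) turn the left side into (s + 4)Y - (4).
The right side is L{e^(7*t)} = 1/(s - 7).
So (s + 4)Y = 1/(s - 7) + (4).
Solve for Y(s) and write it as one ratio of polynomials.

Y(s) = (4*s - 27)/(s^2 - 3*s - 28)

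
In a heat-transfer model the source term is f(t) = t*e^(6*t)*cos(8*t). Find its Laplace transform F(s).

L{cos(8t)} = s/(s^2 + 64).
Multiplying by e^(6t) shifts s → s - 6, so L{e^(6*t)*cos(8*t)} = (s - 6)/((s - 6)^2 + 64).
Then apply L{t·g(t)} = -d/ds[G(s)] with G(s) = (s - 6)/((s - 6)^2 + 64):
differentiating 1 time and applying the sign gives (s - 14)*(s + 2)/(s^2 - 12*s + 100)^2.

F(s) = (s - 14)*(s + 2)/(s^2 - 12*s + 100)^2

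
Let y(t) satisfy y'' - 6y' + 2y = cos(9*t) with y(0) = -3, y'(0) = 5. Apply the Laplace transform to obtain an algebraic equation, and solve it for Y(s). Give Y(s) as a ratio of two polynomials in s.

Y(s) = (-3*s^3 + 23*s^2 - 242*s + 1863)/(s^4 - 6*s^3 + 83*s^2 - 486*s + 162)

Apply the Laplace transform to the equation.
The derivative rules (L{y''} = s^2 Y - s·y(0) - y'(0) and L{y'} = sY - y(0), with y(0) = -3, y'(0) = 5) turn the left side into (s^2 - 6*s + 2)Y - (-3*s + 23).
The right side is L{cos(9*t)} = s/(s^2 + 81).
So (s^2 - 6*s + 2)Y = s/(s^2 + 81) + (-3*s + 23).
Solve for Y(s) and write it as one ratio of polynomials.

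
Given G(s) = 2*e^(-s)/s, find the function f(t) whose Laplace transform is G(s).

The factor e^(-s) signals a time shift by c = 1 (second shifting theorem).
L{2} = 2/s, so L^-1{2/s} = 2.
Hence the inverse is u(t - 1) times that function evaluated at t - 1.

f(t) = Heaviside(t - 1)*(2)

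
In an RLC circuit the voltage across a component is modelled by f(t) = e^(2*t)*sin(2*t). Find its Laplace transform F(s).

F(s) = 2/((s - 2)^2 + 4)

L{sin(2t)} = 2/(s^2 + 4).
By the first shifting theorem, multiplying by e^(2t) replaces s with s - 2.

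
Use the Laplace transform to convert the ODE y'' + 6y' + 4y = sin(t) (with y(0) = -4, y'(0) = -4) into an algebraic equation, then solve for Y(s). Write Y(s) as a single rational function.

Y(s) = (-4*s^3 - 28*s^2 - 4*s - 27)/(s^4 + 6*s^3 + 5*s^2 + 6*s + 4)

Laplace-transform each side.
Using L{y''} = s^2 Y - s·y(0) - y'(0) and L{y'} = sY - y(0), with y(0) = -4, y'(0) = -4, the left side becomes (s^2 + 6*s + 4)Y - (-4*s - 28).
The right side is L{sin(t)} = 1/(s^2 + 1).
So (s^2 + 6*s + 4)Y = 1/(s^2 + 1) + (-4*s - 28).
Isolate Y and clear denominators.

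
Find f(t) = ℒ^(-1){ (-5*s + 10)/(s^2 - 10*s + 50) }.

f(t) = -3*exp(5*t)*sin(5*t) - 5*exp(5*t)*cos(5*t)

Complete the square in the denominator: s^2 - 10*s + 50 = (s - 5)^2 + 5^2.
Split the numerator to match: -5*s + 10 = -5·(s - 5) - 3·5.
Invert each term: -5·(s - 5)/((s - 5)^2 + 25) ↔ -5e^(5t)cos(5t); -3·5/((s - 5)^2 + 25) ↔ -3e^(5t)sin(5t).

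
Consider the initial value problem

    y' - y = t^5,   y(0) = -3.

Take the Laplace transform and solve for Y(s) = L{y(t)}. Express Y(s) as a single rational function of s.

Y(s) = (-3*s^6 + 120)/(s^7 - s^6)

Transform both sides with L{·}.
The derivative rules (L{y'} = sY - y(0) = sY - (-3)) turn the left side into (s - 1)Y - (-3).
The right side is L{t^5} = 120/s^6.
So (s - 1)Y = 120/s^6 + (-3).
Isolate Y and clear denominators.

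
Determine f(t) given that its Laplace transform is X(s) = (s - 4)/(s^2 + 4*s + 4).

f(t) = -6*t*exp(-2*t) + exp(-2*t)

Factor the denominator: s^2 + 4*s + 4 = (s + 2)^2.
Partial fraction decomposition gives [1/(s + 2)] + [-6/(s + 2)^2].
Invert each term: 1/(s + 2) ↔ e^(-2t); -6/(s + 2)^2 ↔ -6t·e^(-2t).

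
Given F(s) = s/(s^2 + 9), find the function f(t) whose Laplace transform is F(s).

Since L{cos(3t)} = s/(s^2 + 9), the inverse is cos(3*t).

f(t) = cos(3*t)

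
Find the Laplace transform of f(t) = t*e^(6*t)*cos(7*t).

L{cos(7t)} = s/(s^2 + 49).
Multiplying by e^(6t) shifts s → s - 6, so L{e^(6*t)*cos(7*t)} = (s - 6)/((s - 6)^2 + 49).
Then apply L{t·g(t)} = -d/ds[H(s)] with H(s) = (s - 6)/((s - 6)^2 + 49):
differentiating 1 time and applying the sign gives (s - 13)*(s + 1)/(s^2 - 12*s + 85)^2.

(s - 13)*(s + 1)/(s^2 - 12*s + 85)^2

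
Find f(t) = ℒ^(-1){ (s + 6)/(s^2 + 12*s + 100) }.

Rewrite the denominator: s^2 + 12*s + 100 = (s + 6)^2 + 64.
The form in (s + 6) signals a first-shifting-theorem factor e^(-6t).
Since L{cos(8t)} = s/(s^2 + 64), the inverse is exp(-6*t)*cos(8*t).

f(t) = exp(-6*t)*cos(8*t)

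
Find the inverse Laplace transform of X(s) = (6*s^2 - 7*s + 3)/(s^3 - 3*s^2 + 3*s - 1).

Factor the denominator: s^3 - 3*s^2 + 3*s - 1 = (s - 1)^3.
Partial fraction decomposition gives [6/(s - 1)] + [5/(s - 1)^2] + [2/(s - 1)^3].
Invert each term: 6/(s - 1) ↔ 6e^(t); 5/(s - 1)^2 ↔ 5t·e^(t); 2/(s - 1)^3 ↔ (1)t^2·e^(t).

t^2*exp(t) + 5*t*exp(t) + 6*exp(t)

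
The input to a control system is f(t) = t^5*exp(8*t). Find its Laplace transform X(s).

L{t^5} = 5!/s^6 = 120/s^6.
By the first shifting theorem, multiplying by e^(8t) replaces s with s - 8.

X(s) = 120/(s - 8)^6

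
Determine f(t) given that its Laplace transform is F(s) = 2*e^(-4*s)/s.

f(t) = Heaviside(t - 4)*(2)

The factor e^(-4s) signals a time shift by c = 4 (second shifting theorem).
L{2} = 2/s, so L^-1{2/s} = 2.
Hence the inverse is u(t - 4) times that function evaluated at t - 4.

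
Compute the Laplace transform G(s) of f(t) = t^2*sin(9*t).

L{sin(9t)} = 9/(s^2 + 81).
Then apply L{t^2·g(t)} = (-1)^2 d^2/ds^2[H(s)] with H(s) = 9/(s^2 + 81):
differentiating 2 times and applying the sign gives 54*(s^2 - 27)/(s^2 + 81)^3.

G(s) = 54*(s^2 - 27)/(s^2 + 81)^3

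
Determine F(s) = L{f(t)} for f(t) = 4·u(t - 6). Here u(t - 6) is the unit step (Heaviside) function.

By the second shifting theorem, L{u(t - c)·g(t - c)} = e^(-cs)·G(s) with c = 6 and G(s) = L{g(t)}.
L{4} = 4/s.

F(s) = 4*exp(-6*s)/s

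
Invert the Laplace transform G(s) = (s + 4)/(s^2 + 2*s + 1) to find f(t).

Factor the denominator: s^2 + 2*s + 1 = (s + 1)^2.
Partial fraction decomposition gives [1/(s + 1)] + [3/(s + 1)^2].
Invert each term: 1/(s + 1) ↔ e^(-t); 3/(s + 1)^2 ↔ 3t·e^(-t).

f(t) = 3*t*exp(-t) + exp(-t)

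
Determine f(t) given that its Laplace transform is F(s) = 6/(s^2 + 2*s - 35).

Rewrite the denominator: s^2 + 2*s - 35 = (s + 1)^2 - 36.
The form in (s + 1) signals a first-shifting-theorem factor e^(-t).
Since L{sinh(6t)} = 6/(s^2 - 36), the inverse is e^(-t)*sinh(6*t).

f(t) = exp(-t)*sinh(6*t)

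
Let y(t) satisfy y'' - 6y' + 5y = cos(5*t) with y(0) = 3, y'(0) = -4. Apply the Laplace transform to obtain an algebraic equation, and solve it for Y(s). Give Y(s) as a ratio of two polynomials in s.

Y(s) = (3*s^3 - 22*s^2 + 76*s - 550)/(s^4 - 6*s^3 + 30*s^2 - 150*s + 125)

Apply the Laplace transform to the equation.
Using L{y''} = s^2 Y - s·y(0) - y'(0) and L{y'} = sY - y(0), with y(0) = 3, y'(0) = -4, the left side becomes (s^2 - 6*s + 5)Y - (3*s - 22).
The right side is L{cos(5*t)} = s/(s^2 + 25).
So (s^2 - 6*s + 5)Y = s/(s^2 + 25) + (3*s - 22).
Solve for Y(s) and write it as one ratio of polynomials.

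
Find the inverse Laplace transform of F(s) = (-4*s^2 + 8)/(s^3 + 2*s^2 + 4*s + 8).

3*sin(2*t) - 3*cos(2*t) - exp(-2*t)

Factor the denominator: s^3 + 2*s^2 + 4*s + 8 = (s + 2)*(s^2 + 4).
Partial fraction decomposition gives [-1/(s + 2)] + [-3*s/(s^2 + 4)] + [6/(s^2 + 4)].
Invert each term: -1/(s + 2) ↔ -e^(-2t); -3·s/(s^2 + 4) ↔ -3cos(2t); 3·2/(s^2 + 4) ↔ 3sin(2t).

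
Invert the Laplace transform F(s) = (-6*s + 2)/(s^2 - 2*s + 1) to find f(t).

f(t) = -4*t*exp(t) - 6*exp(t)

Factor the denominator: s^2 - 2*s + 1 = (s - 1)^2.
Partial fraction decomposition gives [-6/(s - 1)] + [-4/(s - 1)^2].
Invert each term: -6/(s - 1) ↔ -6e^(t); -4/(s - 1)^2 ↔ -4t·e^(t).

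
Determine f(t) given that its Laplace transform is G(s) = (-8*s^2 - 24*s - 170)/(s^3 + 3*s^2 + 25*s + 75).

f(t) = -3*sin(5*t) - 3*cos(5*t) - 5*exp(-3*t)

Factor the denominator: s^3 + 3*s^2 + 25*s + 75 = (s + 3)*(s^2 + 25).
Partial fraction decomposition gives [-5/(s + 3)] + [-3*s/(s^2 + 25)] + [-15/(s^2 + 25)].
Invert each term: -5/(s + 3) ↔ -5e^(-3t); -3·s/(s^2 + 25) ↔ -3cos(5t); -3·5/(s^2 + 25) ↔ -3sin(5t).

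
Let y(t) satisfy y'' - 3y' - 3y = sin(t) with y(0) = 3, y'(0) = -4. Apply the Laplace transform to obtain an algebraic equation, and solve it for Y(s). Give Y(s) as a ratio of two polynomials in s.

Transform both sides with L{·}.
The derivative rules (L{y''} = s^2 Y - s·y(0) - y'(0) and L{y'} = sY - y(0), with y(0) = 3, y'(0) = -4) turn the left side into (s^2 - 3*s - 3)Y - (3*s - 13).
The right side is L{sin(t)} = 1/(s^2 + 1).
So (s^2 - 3*s - 3)Y = 1/(s^2 + 1) + (3*s - 13).
Solve for Y(s) and write it as one ratio of polynomials.

Y(s) = (3*s^3 - 13*s^2 + 3*s - 12)/(s^4 - 3*s^3 - 2*s^2 - 3*s - 3)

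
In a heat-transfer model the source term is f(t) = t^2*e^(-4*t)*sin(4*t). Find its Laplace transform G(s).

L{sin(4t)} = 4/(s^2 + 16).
Multiplying by e^(-4t) shifts s → s + 4, so L{e^(-4*t)*sin(4*t)} = 4/((s + 4)^2 + 16).
Then apply L{t^2·g(t)} = (-1)^2 d^2/ds^2[H(s)] with H(s) = 4/((s + 4)^2 + 16):
differentiating 2 times and applying the sign gives 8*(3*s^2 + 24*s + 32)/(s^2 + 8*s + 32)^3.

G(s) = 8*(3*s^2 + 24*s + 32)/(s^2 + 8*s + 32)^3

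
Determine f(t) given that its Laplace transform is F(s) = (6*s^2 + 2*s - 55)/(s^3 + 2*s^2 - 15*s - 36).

Factor the denominator: s^3 + 2*s^2 - 15*s - 36 = (s - 4)*(s + 3)^2.
Partial fraction decomposition gives [5/(s + 3)] + [(s + 3)^(-2)] + [1/(s - 4)].
Invert each term: 5/(s + 3) ↔ 5e^(-3t); 1/(s + 3)^2 ↔ t·e^(-3t); 1/(s - 4) ↔ e^(4t).

f(t) = t*exp(-3*t) + exp(4*t) + 5*exp(-3*t)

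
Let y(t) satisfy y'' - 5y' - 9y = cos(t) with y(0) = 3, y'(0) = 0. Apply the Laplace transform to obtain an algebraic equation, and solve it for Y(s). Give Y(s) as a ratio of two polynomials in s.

Y(s) = (3*s^3 - 15*s^2 + 4*s - 15)/(s^4 - 5*s^3 - 8*s^2 - 5*s - 9)

Transform both sides with L{·}.
Using L{y''} = s^2 Y - s·y(0) - y'(0) and L{y'} = sY - y(0), with y(0) = 3, y'(0) = 0, the left side becomes (s^2 - 5*s - 9)Y - (3*s - 15).
The right side is L{cos(t)} = s/(s^2 + 1).
So (s^2 - 5*s - 9)Y = s/(s^2 + 1) + (3*s - 15).
Solve for Y(s) and write it as one ratio of polynomials.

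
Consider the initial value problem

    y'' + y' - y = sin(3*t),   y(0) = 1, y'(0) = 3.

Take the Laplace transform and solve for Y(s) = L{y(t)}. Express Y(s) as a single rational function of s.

Laplace-transform each side.
With L{y''} = s^2 Y - s·y(0) - y'(0) and L{y'} = sY - y(0), with y(0) = 1, y'(0) = 3: the LHS transforms to (s^2 + s - 1)Y - (s + 4).
The right side is L{sin(3*t)} = 3/(s^2 + 9).
So (s^2 + s - 1)Y = 3/(s^2 + 9) + (s + 4).
Isolate Y and clear denominators.

Y(s) = (s^3 + 4*s^2 + 9*s + 39)/(s^4 + s^3 + 8*s^2 + 9*s - 9)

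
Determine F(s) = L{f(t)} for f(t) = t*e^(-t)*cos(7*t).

L{cos(7t)} = s/(s^2 + 49).
Multiplying by e^(-t) shifts s → s + 1, so L{e^(-t)*cos(7*t)} = (s + 1)/((s + 1)^2 + 49).
Then apply L{t·g(t)} = -d/ds[G(s)] with G(s) = (s + 1)/((s + 1)^2 + 49):
differentiating 1 time and applying the sign gives (s - 6)*(s + 8)/(s^2 + 2*s + 50)^2.

F(s) = (s - 6)*(s + 8)/(s^2 + 2*s + 50)^2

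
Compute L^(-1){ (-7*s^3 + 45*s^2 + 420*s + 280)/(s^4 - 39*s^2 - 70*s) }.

4*exp(7*t) - 4 - 6*exp(-2*t) - exp(-5*t)

Factor the denominator: s^4 - 39*s^2 - 70*s = s*(s - 7)*(s + 2)*(s + 5).
Partial fraction decomposition gives [-4/s] + [-1/(s + 5)] + [-6/(s + 2)] + [4/(s - 7)].
Invert each term: -4/(s - 0) ↔ -4e^(0t); -1/(s + 5) ↔ -e^(-5t); -6/(s + 2) ↔ -6e^(-2t); 4/(s - 7) ↔ 4e^(7t).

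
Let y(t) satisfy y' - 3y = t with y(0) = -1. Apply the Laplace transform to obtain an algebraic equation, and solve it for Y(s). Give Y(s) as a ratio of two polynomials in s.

Apply the Laplace transform to the equation.
With L{y'} = sY - y(0) = sY - (-1): the LHS transforms to (s - 3)Y - (-1).
The right side is L{t} = s^(-2).
So (s - 3)Y = s^(-2) + (-1).
Divide through and combine into a single rational function.

Y(s) = (-s^2 + 1)/(s^3 - 3*s^2)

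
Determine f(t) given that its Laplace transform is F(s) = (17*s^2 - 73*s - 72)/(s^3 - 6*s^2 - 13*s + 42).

Factor the denominator: s^3 - 6*s^2 - 13*s + 42 = (s - 7)*(s - 2)*(s + 3).
Partial fraction decomposition gives [6/(s + 3)] + [5/(s - 7)] + [6/(s - 2)].
Invert each term: 6/(s + 3) ↔ 6e^(-3t); 5/(s - 7) ↔ 5e^(7t); 6/(s - 2) ↔ 6e^(2t).

f(t) = 5*exp(7*t) + 6*exp(2*t) + 6*exp(-3*t)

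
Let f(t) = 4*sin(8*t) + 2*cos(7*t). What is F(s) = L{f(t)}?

The transform is linear, so treat each term independently.
(4)·[L{sin(8t)} = 8/(s^2 + 64)]; (2)·[L{cos(7t)} = s/(s^2 + 49)].

F(s) = 2*s/(s^2 + 49) + 32/(s^2 + 64)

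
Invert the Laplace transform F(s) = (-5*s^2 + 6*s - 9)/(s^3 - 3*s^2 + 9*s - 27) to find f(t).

Factor the denominator: s^3 - 3*s^2 + 9*s - 27 = (s - 3)*(s^2 + 9).
Partial fraction decomposition gives [-2/(s - 3)] + [-3*s/(s^2 + 9)] + [-3/(s^2 + 9)].
Invert each term: -2/(s - 3) ↔ -2e^(3t); -3·s/(s^2 + 9) ↔ -3cos(3t); -1·3/(s^2 + 9) ↔ -sin(3t).

f(t) = -2*exp(3*t) - sin(3*t) - 3*cos(3*t)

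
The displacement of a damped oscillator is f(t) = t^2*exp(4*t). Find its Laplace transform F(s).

L{e^(4t)} = 1/(s - 4).
Then apply L{t^2·g(t)} = (-1)^2 d^2/ds^2[G(s)] with G(s) = 1/(s - 4):
differentiating 2 times and applying the sign gives 2/(s - 4)^3.

F(s) = 2/(s - 4)^3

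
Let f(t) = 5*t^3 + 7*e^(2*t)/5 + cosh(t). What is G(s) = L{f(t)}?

G(s) = s/(s^2 - 1) + 7/(5*(s - 2)) + 30/s^4

The transform is linear, so treat each term independently.
(5)·[L{t^3} = 3!/s^4 = 6/s^4]; (7/5)·[L{e^(2t)} = 1/(s - 2)]; L{cosh(t)} = s/(s^2 - 1).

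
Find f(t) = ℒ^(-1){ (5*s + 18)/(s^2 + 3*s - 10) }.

Factor the denominator: s^2 + 3*s - 10 = (s - 2)*(s + 5).
Partial fraction decomposition gives [1/(s + 5)] + [4/(s - 2)].
Invert each term: 1/(s + 5) ↔ e^(-5t); 4/(s - 2) ↔ 4e^(2t).

f(t) = 4*exp(2*t) + exp(-5*t)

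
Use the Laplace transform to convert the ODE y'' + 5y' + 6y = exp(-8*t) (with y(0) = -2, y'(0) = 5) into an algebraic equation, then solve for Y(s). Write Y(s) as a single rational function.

Transform both sides with L{·}.
The derivative rules (L{y''} = s^2 Y - s·y(0) - y'(0) and L{y'} = sY - y(0), with y(0) = -2, y'(0) = 5) turn the left side into (s^2 + 5*s + 6)Y - (-2*s - 5).
The right side is L{exp(-8*t)} = 1/(s + 8).
So (s^2 + 5*s + 6)Y = 1/(s + 8) + (-2*s - 5).
Divide through and combine into a single rational function.

Y(s) = (-2*s^2 - 21*s - 39)/(s^3 + 13*s^2 + 46*s + 48)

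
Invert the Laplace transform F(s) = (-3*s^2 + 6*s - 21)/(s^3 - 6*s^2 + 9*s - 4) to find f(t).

f(t) = 6*t*exp(t) - 5*exp(4*t) + 2*exp(t)

Factor the denominator: s^3 - 6*s^2 + 9*s - 4 = (s - 4)*(s - 1)^2.
Partial fraction decomposition gives [2/(s - 1)] + [6/(s - 1)^2] + [-5/(s - 4)].
Invert each term: 2/(s - 1) ↔ 2e^(t); 6/(s - 1)^2 ↔ 6t·e^(t); -5/(s - 4) ↔ -5e^(4t).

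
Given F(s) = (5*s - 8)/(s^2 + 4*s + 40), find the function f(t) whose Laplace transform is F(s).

Complete the square in the denominator: s^2 + 4*s + 40 = (s + 2)^2 + 6^2.
Split the numerator to match: 5*s - 8 = 5·(s + 2) - 3·6.
Invert each term: 5·(s + 2)/((s + 2)^2 + 36) ↔ 5e^(-2t)cos(6t); -3·6/((s + 2)^2 + 36) ↔ -3e^(-2t)sin(6t).

f(t) = -3*exp(-2*t)*sin(6*t) + 5*exp(-2*t)*cos(6*t)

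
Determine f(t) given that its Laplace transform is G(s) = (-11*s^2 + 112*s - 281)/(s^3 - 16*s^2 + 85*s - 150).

f(t) = -4*t*exp(5*t) - 5*exp(6*t) - 6*exp(5*t)

Factor the denominator: s^3 - 16*s^2 + 85*s - 150 = (s - 6)*(s - 5)^2.
Partial fraction decomposition gives [-6/(s - 5)] + [-4/(s - 5)^2] + [-5/(s - 6)].
Invert each term: -6/(s - 5) ↔ -6e^(5t); -4/(s - 5)^2 ↔ -4t·e^(5t); -5/(s - 6) ↔ -5e^(6t).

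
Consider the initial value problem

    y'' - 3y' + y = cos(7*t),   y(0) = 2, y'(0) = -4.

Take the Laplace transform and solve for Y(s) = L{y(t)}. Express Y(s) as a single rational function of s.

Laplace-transform each side.
The derivative rules (L{y''} = s^2 Y - s·y(0) - y'(0) and L{y'} = sY - y(0), with y(0) = 2, y'(0) = -4) turn the left side into (s^2 - 3*s + 1)Y - (2*s - 10).
The right side is L{cos(7*t)} = s/(s^2 + 49).
So (s^2 - 3*s + 1)Y = s/(s^2 + 49) + (2*s - 10).
Isolate Y and clear denominators.

Y(s) = (2*s^3 - 10*s^2 + 99*s - 490)/(s^4 - 3*s^3 + 50*s^2 - 147*s + 49)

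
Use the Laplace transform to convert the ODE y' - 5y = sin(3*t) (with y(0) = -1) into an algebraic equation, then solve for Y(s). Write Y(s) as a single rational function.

Y(s) = (-s^2 - 6)/(s^3 - 5*s^2 + 9*s - 45)

Transform both sides with L{·}.
The derivative rules (L{y'} = sY - y(0) = sY - (-1)) turn the left side into (s - 5)Y - (-1).
The right side is L{sin(3*t)} = 3/(s^2 + 9).
So (s - 5)Y = 3/(s^2 + 9) + (-1).
Divide through and combine into a single rational function.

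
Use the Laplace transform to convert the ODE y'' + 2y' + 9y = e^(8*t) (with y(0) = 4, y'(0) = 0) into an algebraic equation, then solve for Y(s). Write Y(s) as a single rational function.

Y(s) = (4*s^2 - 24*s - 63)/(s^3 - 6*s^2 - 7*s - 72)

Take the Laplace transform of both sides.
The derivative rules (L{y''} = s^2 Y - s·y(0) - y'(0) and L{y'} = sY - y(0), with y(0) = 4, y'(0) = 0) turn the left side into (s^2 + 2*s + 9)Y - (4*s + 8).
The right side is L{e^(8*t)} = 1/(s - 8).
So (s^2 + 2*s + 9)Y = 1/(s - 8) + (4*s + 8).
Isolate Y and clear denominators.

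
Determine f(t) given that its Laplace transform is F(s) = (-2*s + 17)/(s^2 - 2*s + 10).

Complete the square in the denominator: s^2 - 2*s + 10 = (s - 1)^2 + 3^2.
Split the numerator to match: -2*s + 17 = -2·(s - 1) + 5·3.
Invert each term: -2·(s - 1)/((s - 1)^2 + 9) ↔ -2e^(t)cos(3t); 5·3/((s - 1)^2 + 9) ↔ 5e^(t)sin(3t).

f(t) = 5*exp(t)*sin(3*t) - 2*exp(t)*cos(3*t)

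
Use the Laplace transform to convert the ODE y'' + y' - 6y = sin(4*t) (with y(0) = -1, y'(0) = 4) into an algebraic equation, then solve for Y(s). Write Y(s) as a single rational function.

Laplace-transform each side.
With L{y''} = s^2 Y - s·y(0) - y'(0) and L{y'} = sY - y(0), with y(0) = -1, y'(0) = 4: the LHS transforms to (s^2 + s - 6)Y - (-s + 3).
The right side is L{sin(4*t)} = 4/(s^2 + 16).
So (s^2 + s - 6)Y = 4/(s^2 + 16) + (-s + 3).
Divide through and combine into a single rational function.

Y(s) = (-s^3 + 3*s^2 - 16*s + 52)/(s^4 + s^3 + 10*s^2 + 16*s - 96)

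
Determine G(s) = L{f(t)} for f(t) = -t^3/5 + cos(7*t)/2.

G(s) = s/(2*(s^2 + 49)) - 6/(5*s^4)

Apply the Laplace transform termwise.
(-1/5)·[L{t^3} = 3!/s^4 = 6/s^4]; (1/2)·[L{cos(7t)} = s/(s^2 + 49)].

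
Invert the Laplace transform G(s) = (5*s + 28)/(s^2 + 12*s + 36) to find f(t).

f(t) = -2*t*exp(-6*t) + 5*exp(-6*t)

Factor the denominator: s^2 + 12*s + 36 = (s + 6)^2.
Partial fraction decomposition gives [5/(s + 6)] + [-2/(s + 6)^2].
Invert each term: 5/(s + 6) ↔ 5e^(-6t); -2/(s + 6)^2 ↔ -2t·e^(-6t).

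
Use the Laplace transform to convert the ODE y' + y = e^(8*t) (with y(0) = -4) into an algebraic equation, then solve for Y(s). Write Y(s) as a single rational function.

Y(s) = (-4*s + 33)/(s^2 - 7*s - 8)

Take the Laplace transform of both sides.
With L{y'} = sY - y(0) = sY - (-4): the LHS transforms to (s + 1)Y - (-4).
The right side is L{e^(8*t)} = 1/(s - 8).
So (s + 1)Y = 1/(s - 8) + (-4).
Isolate Y and clear denominators.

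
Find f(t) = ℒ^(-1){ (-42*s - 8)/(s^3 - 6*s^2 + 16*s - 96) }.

f(t) = -5*exp(6*t) - 3*sin(4*t) + 5*cos(4*t)

Factor the denominator: s^3 - 6*s^2 + 16*s - 96 = (s - 6)*(s^2 + 16).
Partial fraction decomposition gives [-5/(s - 6)] + [5*s/(s^2 + 16)] + [-12/(s^2 + 16)].
Invert each term: -5/(s - 6) ↔ -5e^(6t); 5·s/(s^2 + 16) ↔ 5cos(4t); -3·4/(s^2 + 16) ↔ -3sin(4t).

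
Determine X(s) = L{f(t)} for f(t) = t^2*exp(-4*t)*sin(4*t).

L{sin(4t)} = 4/(s^2 + 16).
Multiplying by e^(-4t) shifts s → s + 4, so L{exp(-4*t)*sin(4*t)} = 4/((s + 4)^2 + 16).
Then apply L{t^2·g(t)} = (-1)^2 d^2/ds^2[G(s)] with G(s) = 4/((s + 4)^2 + 16):
differentiating 2 times and applying the sign gives 8*(3*s^2 + 24*s + 32)/(s^2 + 8*s + 32)^3.

X(s) = 8*(3*s^2 + 24*s + 32)/(s^2 + 8*s + 32)^3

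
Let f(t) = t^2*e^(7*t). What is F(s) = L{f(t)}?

L{t^2} = 2!/s^3 = 2/s^3.
By the first shifting theorem, multiplying by e^(7t) replaces s with s - 7.

F(s) = 2/(s - 7)^3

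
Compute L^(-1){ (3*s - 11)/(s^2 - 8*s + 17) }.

exp(4*t)*sin(t) + 3*exp(4*t)*cos(t)

Complete the square in the denominator: s^2 - 8*s + 17 = (s - 4)^2 + 1^2.
Split the numerator to match: 3*s - 11 = 3·(s - 4) + 1·1.
Invert each term: 3·(s - 4)/((s - 4)^2 + 1) ↔ 3e^(4t)cos(t); 1·1/((s - 4)^2 + 1) ↔ e^(4t)sin(t).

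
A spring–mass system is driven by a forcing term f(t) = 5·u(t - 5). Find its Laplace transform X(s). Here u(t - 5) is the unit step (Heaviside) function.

X(s) = 5*exp(-5*s)/s

By the second shifting theorem, L{u(t - c)·g(t - c)} = e^(-cs)·G(s) with c = 5 and G(s) = L{g(t)}.
L{5} = 5/s.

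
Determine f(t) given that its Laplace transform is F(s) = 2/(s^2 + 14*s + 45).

Rewrite the denominator: s^2 + 14*s + 45 = (s + 7)^2 - 4.
The form in (s + 7) signals a first-shifting-theorem factor e^(-7t).
Since L{sinh(2t)} = 2/(s^2 - 4), the inverse is e^(-7*t)*sinh(2*t).

f(t) = exp(-7*t)*sinh(2*t)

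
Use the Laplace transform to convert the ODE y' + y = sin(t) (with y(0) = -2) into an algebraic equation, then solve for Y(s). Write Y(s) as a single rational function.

Y(s) = (-2*s^2 - 1)/(s^3 + s^2 + s + 1)

Take the Laplace transform of both sides.
The derivative rules (L{y'} = sY - y(0) = sY - (-2)) turn the left side into (s + 1)Y - (-2).
The right side is L{sin(t)} = 1/(s^2 + 1).
So (s + 1)Y = 1/(s^2 + 1) + (-2).
Isolate Y and clear denominators.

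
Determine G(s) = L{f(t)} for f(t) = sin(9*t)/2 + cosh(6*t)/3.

The transform is linear, so treat each term independently.
(1/3)·[L{cosh(6t)} = s/(s^2 - 36)]; (1/2)·[L{sin(9t)} = 9/(s^2 + 81)].

G(s) = s/(3*(s^2 - 36)) + 9/(2*(s^2 + 81))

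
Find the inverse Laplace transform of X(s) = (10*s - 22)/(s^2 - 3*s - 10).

Factor the denominator: s^2 - 3*s - 10 = (s - 5)*(s + 2).
Partial fraction decomposition gives [4/(s - 5)] + [6/(s + 2)].
Invert each term: 4/(s - 5) ↔ 4e^(5t); 6/(s + 2) ↔ 6e^(-2t).

4*exp(5*t) + 6*exp(-2*t)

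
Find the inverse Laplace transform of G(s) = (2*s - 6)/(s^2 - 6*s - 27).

2*exp(3*t)*cosh(6*t)

Rewrite the denominator: s^2 - 6*s - 27 = (s - 3)^2 - 36.
The form in (s - 3) signals a first-shifting-theorem factor e^(3t).
Since L{cosh(6t)} = s/(s^2 - 36), the inverse is exp(3*t)*cosh(6*t), scaled by 2.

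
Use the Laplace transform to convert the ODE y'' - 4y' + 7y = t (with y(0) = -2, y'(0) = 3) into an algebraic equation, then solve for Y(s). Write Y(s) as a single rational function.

Take the Laplace transform of both sides.
The derivative rules (L{y''} = s^2 Y - s·y(0) - y'(0) and L{y'} = sY - y(0), with y(0) = -2, y'(0) = 3) turn the left side into (s^2 - 4*s + 7)Y - (-2*s + 11).
The right side is L{t} = s^(-2).
So (s^2 - 4*s + 7)Y = s^(-2) + (-2*s + 11).
Solve for Y(s) and write it as one ratio of polynomials.

Y(s) = (-2*s^3 + 11*s^2 + 1)/(s^4 - 4*s^3 + 7*s^2)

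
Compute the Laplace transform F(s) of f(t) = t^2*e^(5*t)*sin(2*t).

L{sin(2t)} = 2/(s^2 + 4).
Multiplying by e^(5t) shifts s → s - 5, so L{e^(5*t)*sin(2*t)} = 2/((s - 5)^2 + 4).
Then apply L{t^2·g(t)} = (-1)^2 d^2/ds^2[G(s)] with G(s) = 2/((s - 5)^2 + 4):
differentiating 2 times and applying the sign gives 4*(3*s^2 - 30*s + 71)/(s^2 - 10*s + 29)^3.

F(s) = 4*(3*s^2 - 30*s + 71)/(s^2 - 10*s + 29)^3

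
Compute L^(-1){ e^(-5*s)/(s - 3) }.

Heaviside(t - 5)*(exp(3*t - 15))

The factor e^(-5s) signals a time shift by c = 5 (second shifting theorem).
L{e^(3t)} = 1/(s - 3), so L^-1{1/(s - 3)} = e^(3*t).
Hence the inverse is u(t - 5) times that function evaluated at t - 5.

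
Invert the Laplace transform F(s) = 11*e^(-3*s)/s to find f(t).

The factor e^(-3s) signals a time shift by c = 3 (second shifting theorem).
L{11} = 11/s, so L^-1{11/s} = 11.
Hence the inverse is u(t - 3) times that function evaluated at t - 3.

f(t) = Heaviside(t - 3)*(11)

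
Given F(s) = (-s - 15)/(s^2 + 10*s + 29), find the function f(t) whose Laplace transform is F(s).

Complete the square in the denominator: s^2 + 10*s + 29 = (s + 5)^2 + 2^2.
Split the numerator to match: -s - 15 = -1·(s + 5) - 5·2.
Invert each term: -1·(s + 5)/((s + 5)^2 + 4) ↔ -e^(-5t)cos(2t); -5·2/((s + 5)^2 + 4) ↔ -5e^(-5t)sin(2t).

f(t) = -5*exp(-5*t)*sin(2*t) - exp(-5*t)*cos(2*t)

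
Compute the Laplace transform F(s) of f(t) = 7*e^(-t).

L{7} = 7/s.
By the first shifting theorem, multiplying by e^(-t) replaces s with s + 1.

F(s) = 7/(s + 1)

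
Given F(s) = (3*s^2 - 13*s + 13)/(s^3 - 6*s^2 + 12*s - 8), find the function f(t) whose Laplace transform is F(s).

f(t) = -t^2*exp(2*t)/2 - t*exp(2*t) + 3*exp(2*t)

Factor the denominator: s^3 - 6*s^2 + 12*s - 8 = (s - 2)^3.
Partial fraction decomposition gives [3/(s - 2)] + [-1/(s - 2)^2] + [-1/(s - 2)^3].
Invert each term: 3/(s - 2) ↔ 3e^(2t); -1/(s - 2)^2 ↔ -t·e^(2t); -1/(s - 2)^3 ↔ (-1/2)t^2·e^(2t).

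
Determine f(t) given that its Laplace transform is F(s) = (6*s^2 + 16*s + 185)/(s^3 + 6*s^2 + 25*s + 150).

Factor the denominator: s^3 + 6*s^2 + 25*s + 150 = (s + 6)*(s^2 + 25).
Partial fraction decomposition gives [5/(s + 6)] + [s/(s^2 + 25)] + [10/(s^2 + 25)].
Invert each term: 5/(s + 6) ↔ 5e^(-6t); 1·s/(s^2 + 25) ↔ cos(5t); 2·5/(s^2 + 25) ↔ 2sin(5t).

f(t) = 2*sin(5*t) + cos(5*t) + 5*exp(-6*t)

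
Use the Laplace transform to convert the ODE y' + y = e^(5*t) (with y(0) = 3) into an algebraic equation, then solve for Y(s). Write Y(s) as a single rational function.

Y(s) = (3*s - 14)/(s^2 - 4*s - 5)

Transform both sides with L{·}.
The derivative rules (L{y'} = sY - y(0) = sY - 3) turn the left side into (s + 1)Y - (3).
The right side is L{e^(5*t)} = 1/(s - 5).
So (s + 1)Y = 1/(s - 5) + (3).
Isolate Y and clear denominators.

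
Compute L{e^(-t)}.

L{e^(-t)} = 1/(s + 1).

1/(s + 1)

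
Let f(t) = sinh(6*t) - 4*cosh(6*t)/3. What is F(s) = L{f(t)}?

The transform is linear, so treat each term independently.
L{sinh(6t)} = 6/(s^2 - 36); (-4/3)·[L{cosh(6t)} = s/(s^2 - 36)].

F(s) = -4*s/(3*(s^2 - 36)) + 6/(s^2 - 36)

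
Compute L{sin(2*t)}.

2/(s^2 + 4)

L{sin(2t)} = 2/(s^2 + 4).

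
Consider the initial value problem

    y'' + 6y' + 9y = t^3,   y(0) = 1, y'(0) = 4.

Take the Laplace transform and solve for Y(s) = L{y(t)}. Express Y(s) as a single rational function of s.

Transform both sides with L{·}.
With L{y''} = s^2 Y - s·y(0) - y'(0) and L{y'} = sY - y(0), with y(0) = 1, y'(0) = 4: the LHS transforms to (s^2 + 6*s + 9)Y - (s + 10).
The right side is L{t^3} = 6/s^4.
So (s^2 + 6*s + 9)Y = 6/s^4 + (s + 10).
Solve for Y(s) and write it as one ratio of polynomials.

Y(s) = (s^5 + 10*s^4 + 6)/(s^6 + 6*s^5 + 9*s^4)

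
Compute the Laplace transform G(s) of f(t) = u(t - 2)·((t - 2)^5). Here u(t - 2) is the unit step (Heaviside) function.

G(s) = 120*exp(-2*s)/s^6

By the second shifting theorem, L{u(t - c)·g(t - c)} = e^(-cs)·H(s) with c = 2 and H(s) = L{g(t)}.
L{t^5} = 5!/s^6 = 120/s^6.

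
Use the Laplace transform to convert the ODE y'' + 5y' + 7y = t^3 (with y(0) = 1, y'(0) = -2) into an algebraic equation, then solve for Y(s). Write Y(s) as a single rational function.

Y(s) = (s^5 + 3*s^4 + 6)/(s^6 + 5*s^5 + 7*s^4)

Laplace-transform each side.
Using L{y''} = s^2 Y - s·y(0) - y'(0) and L{y'} = sY - y(0), with y(0) = 1, y'(0) = -2, the left side becomes (s^2 + 5*s + 7)Y - (s + 3).
The right side is L{t^3} = 6/s^4.
So (s^2 + 5*s + 7)Y = 6/s^4 + (s + 3).
Divide through and combine into a single rational function.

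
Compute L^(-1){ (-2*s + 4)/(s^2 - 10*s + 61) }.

-exp(5*t)*sin(6*t) - 2*exp(5*t)*cos(6*t)

Complete the square in the denominator: s^2 - 10*s + 61 = (s - 5)^2 + 6^2.
Split the numerator to match: -2*s + 4 = -2·(s - 5) - 1·6.
Invert each term: -2·(s - 5)/((s - 5)^2 + 36) ↔ -2e^(5t)cos(6t); -1·6/((s - 5)^2 + 36) ↔ -e^(5t)sin(6t).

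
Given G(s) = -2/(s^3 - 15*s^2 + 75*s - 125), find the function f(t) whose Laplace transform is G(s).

Rewrite the denominator: s^3 - 15*s^2 + 75*s - 125 = (s - 5)^3.
The form in (s - 5) signals a first-shifting-theorem factor e^(5t).
Since L{t^2} = 2!/s^3 = 2/s^3, the inverse is t^2*exp(5*t), scaled by -1.

f(t) = -t^2*exp(5*t)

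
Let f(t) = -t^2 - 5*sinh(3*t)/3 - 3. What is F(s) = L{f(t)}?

F(s) = -5/(s^2 - 9) - 3/s - 2/s^3

Apply the Laplace transform termwise.
L{-3} = -3/s; (-5/3)·[L{sinh(3t)} = 3/(s^2 - 9)]; (-1)·[L{t^2} = 2!/s^3 = 2/s^3].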